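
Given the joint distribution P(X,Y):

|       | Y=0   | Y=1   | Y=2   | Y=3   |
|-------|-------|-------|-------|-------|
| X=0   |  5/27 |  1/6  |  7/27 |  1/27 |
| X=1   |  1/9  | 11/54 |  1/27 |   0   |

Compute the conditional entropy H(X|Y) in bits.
0.8115 bits

H(X|Y) = H(X,Y) - H(Y)

H(X,Y) = -Σ_{x,y} P(x,y) log₂ P(x,y). Per-cell terms -P(x,y)·log₂P(x,y):
  X=0: 0.45055, 0.43083, 0.50492, 0.17611
  X=1: 0.35221, 0.46759, 0.17611, 0.00000
  (cells with P = 0 contribute 0)
Sum of the 8 terms: H(X,Y) = 2.5583 bits

Marginal of Y (column sums):
  P(Y=0) = 5/27 + 1/9 = 8/27
  P(Y=1) = 1/6 + 11/54 = 10/27
  P(Y=2) = 7/27 + 1/27 = 8/27
  P(Y=3) = 1/27 + 0 = 1/27
H(Y) = -[(8/27)·log₂(8/27) + (10/27)·log₂(10/27) + (8/27)·log₂(8/27) + (1/27)·log₂(1/27)]
  = 0.51997 + 0.53073 + 0.51997 + 0.17611 = 1.7468 bits

H(X|Y) = H(X,Y) - H(Y) = 2.5583 - 1.7468 = 0.8115 bits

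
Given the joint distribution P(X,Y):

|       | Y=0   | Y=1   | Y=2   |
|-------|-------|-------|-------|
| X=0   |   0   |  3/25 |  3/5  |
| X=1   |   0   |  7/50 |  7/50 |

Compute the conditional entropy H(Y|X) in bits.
0.7480 bits

H(Y|X) = H(X,Y) - H(X)

H(X,Y) = -Σ_{x,y} P(x,y) log₂ P(x,y). Per-cell terms -P(x,y)·log₂P(x,y):
  X=0: 0.00000, 0.36707, 0.44218
  X=1: 0.00000, 0.39711, 0.39711
  (cells with P = 0 contribute 0)
Sum of the 6 terms: H(X,Y) = 1.60347 bits

Marginal of X (row sums):
  P(X=0) = 0 + 3/25 + 3/5 = 18/25
  P(X=1) = 0 + 7/50 + 7/50 = 7/25
H(X) = -[(18/25)·log₂(18/25) + (7/25)·log₂(7/25)]
  = 0.34123 + 0.51422 = 0.85545 bits

H(Y|X) = H(X,Y) - H(X) = 1.60347 - 0.85545 = 0.7480 bits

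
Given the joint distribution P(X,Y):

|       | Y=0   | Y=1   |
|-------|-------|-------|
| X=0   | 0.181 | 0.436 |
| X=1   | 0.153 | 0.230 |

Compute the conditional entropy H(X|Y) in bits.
0.9516 bits

H(X|Y) = H(X,Y) - H(Y)

H(X,Y) = -Σ_{x,y} P(x,y) log₂ P(x,y). Per-cell terms -P(x,y)·log₂P(x,y):
  X=0: 0.446335, 0.522154
  X=1: 0.414385, 0.487668
Sum of the 4 terms: H(X,Y) = 1.87054 bits

Marginal of Y (column sums):
  P(Y=0) = 0.181 + 0.153 = 0.334
  P(Y=1) = 0.436 + 0.230 = 0.666
H(Y) = -[0.334·log₂(0.334) + 0.666·log₂(0.666)]
  = 0.528415 + 0.390546 = 0.91896 bits

H(X|Y) = H(X,Y) - H(Y) = 1.87054 - 0.91896 = 0.9516 bits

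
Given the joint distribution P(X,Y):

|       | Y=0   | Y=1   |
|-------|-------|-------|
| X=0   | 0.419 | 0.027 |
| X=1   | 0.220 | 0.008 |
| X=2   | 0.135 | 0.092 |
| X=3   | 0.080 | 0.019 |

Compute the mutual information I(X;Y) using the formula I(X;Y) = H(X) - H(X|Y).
0.1118 bits

I(X;Y) = H(X) - H(X|Y)

Marginal of X (row sums):
  P(X=0) = 0.419 + 0.027 = 0.446
  P(X=1) = 0.220 + 0.008 = 0.228
  P(X=2) = 0.135 + 0.092 = 0.227
  P(X=3) = 0.080 + 0.019 = 0.099
H(X) = -[0.446·log₂(0.446) + 0.228·log₂(0.228) + 0.227·log₂(0.227) + 0.099·log₂(0.099)]
  = 0.519538 + 0.486300 + 0.485607 + 0.330306 = 1.82175 bits

Marginal of Y (column sums):
  P(Y=0) = 0.419 + 0.220 + 0.135 + 0.080 = 0.854
  P(Y=1) = 0.027 + 0.008 + 0.092 + 0.019 = 0.146
H(X|Y) = Σ_y P(y)·H(X|Y=y):
  Y=0: P(Y=0) = 0.854, P(X|Y=0) = (419/854, 110/427, 135/854, 40/427) → H(X|Y=0) = 1.748805
  Y=1: P(Y=1) = 0.146, P(X|Y=1) = (27/146, 4/73, 46/73, 19/146) → H(X|Y=1) = 1.482562
H(X|Y) = 0.854·1.748805 + 0.146·1.482562 = 1.70993 bits

I(X;Y) = H(X) - H(X|Y) = 1.82175 - 1.70993 = 0.1118 bits

Cross-check via I(X;Y) = H(X) + H(Y) - H(X,Y): computing H(Y) from the column sums and H(X,Y) from the 8 cells in the same way gives H(Y) = 0.59974 bits and H(X,Y) = 2.30967 bits, so
I(X;Y) = 1.82175 + 0.59974 - 2.30967 = 0.1118 bits ✓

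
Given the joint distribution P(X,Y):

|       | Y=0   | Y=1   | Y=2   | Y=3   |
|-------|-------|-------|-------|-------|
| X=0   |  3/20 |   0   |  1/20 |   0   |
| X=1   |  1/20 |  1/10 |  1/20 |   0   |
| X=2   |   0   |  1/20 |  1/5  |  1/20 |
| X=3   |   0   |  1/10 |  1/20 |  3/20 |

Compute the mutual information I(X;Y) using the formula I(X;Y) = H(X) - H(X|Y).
0.6834 bits

I(X;Y) = H(X) - H(X|Y)

Marginal of X (row sums):
  P(X=0) = 3/20 + 0 + 1/20 + 0 = 1/5
  P(X=1) = 1/20 + 1/10 + 1/20 + 0 = 1/5
  P(X=2) = 0 + 1/20 + 1/5 + 1/20 = 3/10
  P(X=3) = 0 + 1/10 + 1/20 + 3/20 = 3/10
H(X) = -[(1/5)·log₂(1/5) + (1/5)·log₂(1/5) + (3/10)·log₂(3/10) + (3/10)·log₂(3/10)]
  = 0.464386 + 0.464386 + 0.521090 + 0.521090 = 1.97095 bits

Marginal of Y (column sums):
  P(Y=0) = 3/20 + 1/20 + 0 + 0 = 1/5
  P(Y=1) = 0 + 1/10 + 1/20 + 1/10 = 1/4
  P(Y=2) = 1/20 + 1/20 + 1/5 + 1/20 = 7/20
  P(Y=3) = 0 + 0 + 1/20 + 3/20 = 1/5
H(X|Y) = Σ_y P(y)·H(X|Y=y):
  Y=0: P(Y=0) = 1/5, P(X|Y=0) = (3/4, 1/4, 0, 0) → H(X|Y=0) = 0.811278
  Y=1: P(Y=1) = 1/4, P(X|Y=1) = (0, 2/5, 1/5, 2/5) → H(X|Y=1) = 1.521928
  Y=2: P(Y=2) = 7/20, P(X|Y=2) = (1/7, 1/7, 4/7, 1/7) → H(X|Y=2) = 1.664498
  Y=3: P(Y=3) = 1/5, P(X|Y=3) = (0, 0, 1/4, 3/4) → H(X|Y=3) = 0.811278
H(X|Y) = (1/5)·0.811278 + (1/4)·1.521928 + (7/20)·1.664498 + (1/5)·0.811278 = 1.28757 bits

I(X;Y) = H(X) - H(X|Y) = 1.97095 - 1.28757 = 0.6834 bits

Cross-check via I(X;Y) = H(X) + H(Y) - H(X,Y): computing H(Y) from the column sums and H(X,Y) from the 16 cells in the same way gives H(Y) = 1.95887 bits and H(X,Y) = 3.24644 bits, so
I(X;Y) = 1.97095 + 1.95887 - 3.24644 = 0.6834 bits ✓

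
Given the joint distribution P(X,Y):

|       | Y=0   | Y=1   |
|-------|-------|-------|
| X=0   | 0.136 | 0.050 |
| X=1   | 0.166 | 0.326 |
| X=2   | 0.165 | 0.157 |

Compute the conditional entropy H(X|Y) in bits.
1.4162 bits

H(X|Y) = H(X,Y) - H(Y)

H(X,Y) = -Σ_{x,y} P(x,y) log₂ P(x,y). Per-cell terms -P(x,y)·log₂P(x,y):
  X=0: 0.39145172, 0.21609640
  X=1: 0.43006365, 0.52716030
  X=2: 0.42891124, 0.41937268
Sum of the 6 terms: H(X,Y) = 2.4130560 bits

Marginal of Y (column sums):
  P(Y=0) = 0.136 + 0.166 + 0.165 = 0.467
  P(Y=1) = 0.050 + 0.326 + 0.157 = 0.533
H(Y) = -[0.467·log₂(0.467) + 0.533·log₂(0.533)]
  = 0.51300209 + 0.48385344 = 0.9968555 bits

H(X|Y) = H(X,Y) - H(Y) = 2.4130560 - 0.9968555 = 1.4162 bits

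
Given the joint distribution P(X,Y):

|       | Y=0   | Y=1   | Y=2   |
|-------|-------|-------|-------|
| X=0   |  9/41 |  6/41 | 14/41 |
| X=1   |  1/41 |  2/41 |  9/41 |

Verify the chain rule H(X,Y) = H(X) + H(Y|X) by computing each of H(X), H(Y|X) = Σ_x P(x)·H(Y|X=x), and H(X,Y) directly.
H(X) = 0.8722 bits, H(Y|X) = 1.3666 bits, H(X,Y) = 2.2387 bits

Marginal of X (row sums):
  P(X=0) = 9/41 + 6/41 + 14/41 = 29/41
  P(X=1) = 1/41 + 2/41 + 9/41 = 12/41
H(X) = -[(29/41)·log₂(29/41) + (12/41)·log₂(12/41)]
  = 0.3534 + 0.5188 = 0.8722 bits

H(Y|X) = Σ_x P(x)·H(Y|X=x):
  X=0: P(X=0) = 29/41, P(Y|X=0) = (9/29, 6/29, 14/29) → H(Y|X=0) = 1.5014
  X=1: P(X=1) = 12/41, P(Y|X=1) = (1/12, 1/6, 3/4) → H(Y|X=1) = 1.0409
H(Y|X) = (29/41)·1.5014 + (12/41)·1.0409 = 1.3666 bits

H(X,Y) = -Σ_{x,y} P(x,y) log₂ P(x,y). Per-cell terms -P(x,y)·log₂P(x,y):
  X=0: 0.4802, 0.4057, 0.5293
  X=1: 0.1307, 0.2126, 0.4802
Sum of the 6 terms: H(X,Y) = 2.2387 bits

Chain rule check:
  H(X) + H(Y|X) = 0.8722 + 1.3666 = 2.2388 bits
  H(X,Y) = 2.2387 bits
✓ Chain rule verified (Δ = 0.0001 is 4-dp rounding noise: each of the three values was rounded independently).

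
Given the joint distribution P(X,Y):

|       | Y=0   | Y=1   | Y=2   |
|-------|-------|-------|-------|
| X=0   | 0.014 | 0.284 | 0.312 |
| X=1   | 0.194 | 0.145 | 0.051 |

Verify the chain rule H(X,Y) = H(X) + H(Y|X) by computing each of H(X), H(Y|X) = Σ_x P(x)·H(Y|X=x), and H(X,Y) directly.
H(X) = 0.9648 bits, H(Y|X) = 1.2433 bits, H(X,Y) = 2.2081 bits

Marginal of X (row sums):
  P(X=0) = 0.014 + 0.284 + 0.312 = 0.610
  P(X=1) = 0.194 + 0.145 + 0.051 = 0.390
H(X) = -[0.610·log₂(0.610) + 0.390·log₂(0.390)]
  = 0.43500 + 0.52980 = 0.9648 bits

H(Y|X) = Σ_x P(x)·H(Y|X=x):
  X=0: P(X=0) = 0.610, P(Y|X=0) = (7/305, 142/305, 156/305) → H(Y|X=0) = 1.13320
  X=1: P(X=1) = 0.390, P(Y|X=1) = (97/195, 29/78, 17/130) → H(Y|X=1) = 1.41563
H(Y|X) = 0.610·1.13320 + 0.390·1.41563 = 1.2433 bits

H(X,Y) = -Σ_{x,y} P(x,y) log₂ P(x,y). Per-cell terms -P(x,y)·log₂P(x,y):
  X=0: 0.08622, 0.51575, 0.52428
  X=1: 0.45898, 0.40395, 0.21896
Sum of the 6 terms: H(X,Y) = 2.2081 bits

Chain rule check:
  H(X) + H(Y|X) = 0.9648 + 1.2433 = 2.2081 bits
  H(X,Y) = 2.2081 bits
✓ Chain rule verified.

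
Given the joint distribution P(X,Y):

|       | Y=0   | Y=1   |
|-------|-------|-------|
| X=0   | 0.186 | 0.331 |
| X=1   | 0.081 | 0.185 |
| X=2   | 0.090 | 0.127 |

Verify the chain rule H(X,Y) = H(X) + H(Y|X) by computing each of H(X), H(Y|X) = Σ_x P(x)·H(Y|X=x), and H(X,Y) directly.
H(X) = 1.4786 bits, H(Y|X) = 0.9356 bits, H(X,Y) = 2.4141 bits

Marginal of X (row sums):
  P(X=0) = 0.186 + 0.331 = 0.517
  P(X=1) = 0.081 + 0.185 = 0.266
  P(X=2) = 0.090 + 0.127 = 0.217
H(X) = -[0.517·log₂(0.517) + 0.266·log₂(0.266) + 0.217·log₂(0.217)]
  = 0.49206 + 0.50819 + 0.47832 = 1.4786 bits

H(Y|X) = Σ_x P(x)·H(Y|X=x):
  X=0: P(X=0) = 0.517, P(Y|X=0) = (186/517, 331/517) → H(Y|X=0) = 0.94249
  X=1: P(X=1) = 0.266, P(Y|X=1) = (81/266, 185/266) → H(Y|X=1) = 0.88674
  X=2: P(X=2) = 0.217, P(Y|X=2) = (90/217, 127/217) → H(Y|X=2) = 0.97893
H(Y|X) = 0.517·0.94249 + 0.266·0.88674 + 0.217·0.97893 = 0.9356 bits

H(X,Y) = -Σ_{x,y} P(x,y) log₂ P(x,y). Per-cell terms -P(x,y)·log₂P(x,y):
  X=0: 0.45135, 0.52798
  X=1: 0.29370, 0.45036
  X=2: 0.31265, 0.37809
Sum of the 6 terms: H(X,Y) = 2.4141 bits

Chain rule check:
  H(X) + H(Y|X) = 1.4786 + 0.9356 = 2.4142 bits
  H(X,Y) = 2.4141 bits
✓ Chain rule verified (Δ = 0.0001 is 4-dp rounding noise: each of the three values was rounded independently).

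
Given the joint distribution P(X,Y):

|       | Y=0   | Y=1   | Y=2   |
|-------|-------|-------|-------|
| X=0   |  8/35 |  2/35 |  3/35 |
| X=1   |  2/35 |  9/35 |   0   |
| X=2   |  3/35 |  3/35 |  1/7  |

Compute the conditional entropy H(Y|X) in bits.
1.1946 bits

H(Y|X) = H(X,Y) - H(X)

H(X,Y) = -Σ_{x,y} P(x,y) log₂ P(x,y). Per-cell terms -P(x,y)·log₂P(x,y):
  X=0: 0.48669, 0.23596, 0.30380
  X=1: 0.23596, 0.50383, 0.00000
  X=2: 0.30380, 0.30380, 0.40105
  (cells with P = 0 contribute 0)
Sum of the 9 terms: H(X,Y) = 2.7749 bits

Marginal of X (row sums):
  P(X=0) = 8/35 + 2/35 + 3/35 = 13/35
  P(X=1) = 2/35 + 9/35 + 0 = 11/35
  P(X=2) = 3/35 + 3/35 + 1/7 = 11/35
H(X) = -[(13/35)·log₂(13/35) + (11/35)·log₂(11/35) + (11/35)·log₂(11/35)]
  = 0.53071 + 0.52481 + 0.52481 = 1.5803 bits

H(Y|X) = H(X,Y) - H(X) = 2.7749 - 1.5803 = 1.1946 bits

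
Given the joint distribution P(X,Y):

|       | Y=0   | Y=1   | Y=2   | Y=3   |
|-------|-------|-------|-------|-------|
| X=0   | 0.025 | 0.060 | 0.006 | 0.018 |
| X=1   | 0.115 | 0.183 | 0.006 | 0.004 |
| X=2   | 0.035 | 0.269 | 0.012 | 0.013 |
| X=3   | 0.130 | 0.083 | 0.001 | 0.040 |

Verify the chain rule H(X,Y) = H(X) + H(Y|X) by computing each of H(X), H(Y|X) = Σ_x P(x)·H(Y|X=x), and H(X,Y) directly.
H(X) = 1.9017 bits, H(Y|X) = 1.2201 bits, H(X,Y) = 3.1218 bits

Marginal of X (row sums):
  P(X=0) = 0.025 + 0.060 + 0.006 + 0.018 = 0.109
  P(X=1) = 0.115 + 0.183 + 0.006 + 0.004 = 0.308
  P(X=2) = 0.035 + 0.269 + 0.012 + 0.013 = 0.329
  P(X=3) = 0.130 + 0.083 + 0.001 + 0.040 = 0.254
H(X) = -[0.109·log₂(0.109) + 0.308·log₂(0.308) + 0.329·log₂(0.329) + 0.254·log₂(0.254)]
  = 0.3485 + 0.5233 + 0.5277 + 0.5022 = 1.9017 bits

H(Y|X) = Σ_x P(x)·H(Y|X=x):
  X=0: P(X=0) = 0.109, P(Y|X=0) = (25/109, 60/109, 6/109, 18/109) → H(Y|X=0) = 1.6207
  X=1: P(X=1) = 0.308, P(Y|X=1) = (115/308, 183/308, 3/154, 1/77) → H(Y|X=1) = 1.1690
  X=2: P(X=2) = 0.329, P(Y|X=2) = (5/47, 269/329, 12/329, 13/329) → H(Y|X=2) = 0.9398
  X=3: P(X=3) = 0.254, P(Y|X=3) = (65/127, 83/254, 1/254, 20/127) → H(Y|X=3) = 1.4733
H(Y|X) = 0.109·1.6207 + 0.308·1.1690 + 0.329·0.9398 + 0.254·1.4733 = 1.2201 bits

H(X,Y) = -Σ_{x,y} P(x,y) log₂ P(x,y). Per-cell terms -P(x,y)·log₂P(x,y):
  X=0: 0.1330, 0.2435, 0.0443, 0.1043
  X=1: 0.3588, 0.4484, 0.0443, 0.0319
  X=2: 0.1693, 0.5096, 0.0766, 0.0814
  X=3: 0.3826, 0.2980, 0.0100, 0.1858
Sum of the 16 terms: H(X,Y) = 3.1218 bits

Chain rule check:
  H(X) + H(Y|X) = 1.9017 + 1.2201 = 3.1218 bits
  H(X,Y) = 3.1218 bits
✓ Chain rule verified.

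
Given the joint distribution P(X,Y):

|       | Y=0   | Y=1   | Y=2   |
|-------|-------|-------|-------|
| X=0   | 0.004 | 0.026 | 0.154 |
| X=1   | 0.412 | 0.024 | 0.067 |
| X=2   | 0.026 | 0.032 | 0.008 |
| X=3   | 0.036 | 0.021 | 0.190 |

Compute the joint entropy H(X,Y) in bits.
2.5983 bits

H(X,Y) = -Σ_{x,y} P(x,y) log₂ P(x,y). Per-cell terms -P(x,y)·log₂P(x,y):
  X=0: 0.0319, 0.1369, 0.4156
  X=1: 0.5271, 0.1291, 0.2613
  X=2: 0.1369, 0.1589, 0.0557
  X=3: 0.1727, 0.1170, 0.4552
Sum of the 12 terms: H(X,Y) = 2.5983 bits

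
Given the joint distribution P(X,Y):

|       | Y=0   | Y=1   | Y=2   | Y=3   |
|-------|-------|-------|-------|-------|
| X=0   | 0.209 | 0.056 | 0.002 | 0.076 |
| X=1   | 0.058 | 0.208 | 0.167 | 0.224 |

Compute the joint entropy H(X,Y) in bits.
2.6295 bits

H(X,Y) = -Σ_{x,y} P(x,y) log₂ P(x,y). Per-cell terms -P(x,y)·log₂P(x,y):
  X=0: 0.47201, 0.23287, 0.01793, 0.28256
  X=1: 0.23825, 0.47119, 0.43121, 0.48349
Sum of the 8 terms: H(X,Y) = 2.6295 bits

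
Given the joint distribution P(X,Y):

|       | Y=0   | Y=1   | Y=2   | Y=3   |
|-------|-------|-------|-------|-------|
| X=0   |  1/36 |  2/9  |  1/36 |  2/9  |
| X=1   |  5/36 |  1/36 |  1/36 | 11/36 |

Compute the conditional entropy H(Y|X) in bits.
1.4571 bits

H(Y|X) = H(X,Y) - H(X)

H(X,Y) = -Σ_{x,y} P(x,y) log₂ P(x,y). Per-cell terms -P(x,y)·log₂P(x,y):
  X=0: 0.1436, 0.4822, 0.1436, 0.4822
  X=1: 0.3956, 0.1436, 0.1436, 0.5227
Sum of the 8 terms: H(X,Y) = 2.4571 bits

Marginal of X (row sums):
  P(X=0) = 1/36 + 2/9 + 1/36 + 2/9 = 1/2
  P(X=1) = 5/36 + 1/36 + 1/36 + 11/36 = 1/2
H(X) = -[(1/2)·log₂(1/2) + (1/2)·log₂(1/2)]
  = 0.5000 + 0.5000 = 1.0000 bits

H(Y|X) = H(X,Y) - H(X) = 2.4571 - 1.0000 = 1.4571 bits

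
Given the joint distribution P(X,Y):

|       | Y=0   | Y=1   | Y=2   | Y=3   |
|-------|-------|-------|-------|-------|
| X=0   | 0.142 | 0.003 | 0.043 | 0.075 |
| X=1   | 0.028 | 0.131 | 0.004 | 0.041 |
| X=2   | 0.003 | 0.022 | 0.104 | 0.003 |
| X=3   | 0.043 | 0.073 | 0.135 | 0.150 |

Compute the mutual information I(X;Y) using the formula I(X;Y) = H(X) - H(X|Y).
0.4472 bits

I(X;Y) = H(X) - H(X|Y)

Marginal of X (row sums):
  P(X=0) = 0.142 + 0.003 + 0.043 + 0.075 = 0.263
  P(X=1) = 0.028 + 0.131 + 0.004 + 0.041 = 0.204
  P(X=2) = 0.003 + 0.022 + 0.104 + 0.003 = 0.132
  P(X=3) = 0.043 + 0.073 + 0.135 + 0.150 = 0.401
H(X) = -[0.263·log₂(0.263) + 0.204·log₂(0.204) + 0.132·log₂(0.132) + 0.401·log₂(0.401)]
  = 0.50677 + 0.46785 + 0.38562 + 0.52865 = 1.8889 bits

Marginal of Y (column sums):
  P(Y=0) = 0.142 + 0.028 + 0.003 + 0.043 = 0.216
  P(Y=1) = 0.003 + 0.131 + 0.022 + 0.073 = 0.229
  P(Y=2) = 0.043 + 0.004 + 0.104 + 0.135 = 0.286
  P(Y=3) = 0.075 + 0.041 + 0.003 + 0.150 = 0.269
H(X|Y) = Σ_y P(y)·H(X|Y=y):
  Y=0: P(Y=0) = 0.216, P(X|Y=0) = (71/108, 7/54, 1/72, 43/216) → H(X|Y=0) = 1.32917
  Y=1: P(Y=1) = 0.229, P(X|Y=1) = (3/229, 131/229, 22/229, 73/229) → H(X|Y=1) = 1.39336
  Y=2: P(Y=2) = 0.286, P(X|Y=2) = (43/286, 2/143, 4/11, 135/286) → H(X|Y=2) = 1.53908
  Y=3: P(Y=3) = 0.269, P(X|Y=3) = (75/269, 41/269, 3/269, 150/269) → H(X|Y=3) = 1.46961
H(X|Y) = 0.216·1.32917 + 0.229·1.39336 + 0.286·1.53908 + 0.269·1.46961 = 1.4417 bits

I(X;Y) = H(X) - H(X|Y) = 1.8889 - 1.4417 = 0.4472 bits

Cross-check via I(X;Y) = H(X) + H(Y) - H(X,Y): computing H(Y) from the column sums and H(X,Y) from the 16 cells in the same way gives H(Y) = 1.9906 bits and H(X,Y) = 3.4323 bits, so
I(X;Y) = 1.8889 + 1.9906 - 3.4323 = 0.4472 bits ✓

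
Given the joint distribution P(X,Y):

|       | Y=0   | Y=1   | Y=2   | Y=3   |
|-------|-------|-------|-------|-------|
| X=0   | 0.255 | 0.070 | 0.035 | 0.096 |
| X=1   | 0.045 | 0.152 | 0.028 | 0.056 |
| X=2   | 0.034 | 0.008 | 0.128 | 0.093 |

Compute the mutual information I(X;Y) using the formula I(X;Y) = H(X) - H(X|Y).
0.3306 bits

I(X;Y) = H(X) - H(X|Y)

Marginal of X (row sums):
  P(X=0) = 0.255 + 0.070 + 0.035 + 0.096 = 0.456
  P(X=1) = 0.045 + 0.152 + 0.028 + 0.056 = 0.281
  P(X=2) = 0.034 + 0.008 + 0.128 + 0.093 = 0.263
H(X) = -[0.456·log₂(0.456) + 0.281·log₂(0.281) + 0.263·log₂(0.263)]
  = 0.51660 + 0.51461 + 0.50677 = 1.53798 bits

Marginal of Y (column sums):
  P(Y=0) = 0.255 + 0.045 + 0.034 = 0.334
  P(Y=1) = 0.070 + 0.152 + 0.008 = 0.230
  P(Y=2) = 0.035 + 0.028 + 0.128 = 0.191
  P(Y=3) = 0.096 + 0.056 + 0.093 = 0.245
H(X|Y) = Σ_y P(y)·H(X|Y=y):
  Y=0: P(Y=0) = 0.334, P(X|Y=0) = (255/334, 45/334, 17/167) → H(X|Y=0) = 1.02243
  Y=1: P(Y=1) = 0.230, P(X|Y=1) = (7/23, 76/115, 4/115) → H(X|Y=1) = 1.08577
  Y=2: P(Y=2) = 0.191, P(X|Y=2) = (35/191, 28/191, 128/191) → H(X|Y=2) = 1.24167
  Y=3: P(Y=3) = 0.245, P(X|Y=3) = (96/245, 8/35, 93/245) → H(X|Y=3) = 1.54680
H(X|Y) = 0.334·1.02243 + 0.230·1.08577 + 0.191·1.24167 + 0.245·1.54680 = 1.20734 bits

I(X;Y) = H(X) - H(X|Y) = 1.53798 - 1.20734 = 0.3306 bits

Cross-check via I(X;Y) = H(X) + H(Y) - H(X,Y): computing H(Y) from the column sums and H(X,Y) from the 12 cells in the same way gives H(Y) = 1.96940 bits and H(X,Y) = 3.17674 bits, so
I(X;Y) = 1.53798 + 1.96940 - 3.17674 = 0.3306 bits ✓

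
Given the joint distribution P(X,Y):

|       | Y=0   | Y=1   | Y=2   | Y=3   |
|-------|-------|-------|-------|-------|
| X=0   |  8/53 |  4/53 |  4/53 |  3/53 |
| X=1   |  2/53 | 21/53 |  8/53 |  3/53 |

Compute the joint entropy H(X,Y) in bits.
2.5629 bits

H(X,Y) = -Σ_{x,y} P(x,y) log₂ P(x,y). Per-cell terms -P(x,y)·log₂P(x,y):
  X=0: 0.411762, 0.281352, 0.281352, 0.234507
  X=1: 0.178412, 0.529201, 0.411762, 0.234507
Sum of the 8 terms: H(X,Y) = 2.5629 bits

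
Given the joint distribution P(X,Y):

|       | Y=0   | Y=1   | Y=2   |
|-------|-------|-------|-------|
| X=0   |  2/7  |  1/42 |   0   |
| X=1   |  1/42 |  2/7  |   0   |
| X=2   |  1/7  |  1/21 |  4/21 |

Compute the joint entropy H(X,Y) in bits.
2.3554 bits

H(X,Y) = -Σ_{x,y} P(x,y) log₂ P(x,y). Per-cell terms -P(x,y)·log₂P(x,y):
  X=0: 0.516387, 0.128389, 0.000000
  X=1: 0.128389, 0.516387, 0.000000
  X=2: 0.401051, 0.209158, 0.455680
  (cells with P = 0 contribute 0)
Sum of the 9 terms: H(X,Y) = 2.3554 bits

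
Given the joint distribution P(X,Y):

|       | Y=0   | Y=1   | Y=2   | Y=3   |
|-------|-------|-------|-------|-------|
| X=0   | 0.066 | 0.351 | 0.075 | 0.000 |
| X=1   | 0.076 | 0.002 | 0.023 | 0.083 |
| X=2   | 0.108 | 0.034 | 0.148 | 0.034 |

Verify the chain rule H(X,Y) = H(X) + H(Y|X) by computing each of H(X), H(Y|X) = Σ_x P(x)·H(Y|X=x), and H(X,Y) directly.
H(X) = 1.4796 bits, H(Y|X) = 1.3998 bits, H(X,Y) = 2.8794 bits

Marginal of X (row sums):
  P(X=0) = 0.066 + 0.351 + 0.075 + 0.000 = 0.492
  P(X=1) = 0.076 + 0.002 + 0.023 + 0.083 = 0.184
  P(X=2) = 0.108 + 0.034 + 0.148 + 0.034 = 0.324
H(X) = -[0.492·log₂(0.492) + 0.184·log₂(0.184) + 0.324·log₂(0.324)]
  = 0.50345 + 0.44937 + 0.52680 = 1.4796 bits

H(Y|X) = Σ_x P(x)·H(Y|X=x):
  X=0: P(X=0) = 0.492, P(Y|X=0) = (11/82, 117/164, 25/164, 0) → H(Y|X=0) = 1.15001
  X=1: P(X=1) = 0.184, P(Y|X=1) = (19/46, 1/92, 1/8, 83/184) → H(Y|X=1) = 1.49088
  X=2: P(X=2) = 0.324, P(Y|X=2) = (1/3, 17/162, 37/81, 17/162) → H(Y|X=2) = 1.72727
H(Y|X) = 0.492·1.15001 + 0.184·1.49088 + 0.324·1.72727 = 1.3998 bits

H(X,Y) = -Σ_{x,y} P(x,y) log₂ P(x,y). Per-cell terms -P(x,y)·log₂P(x,y):
  X=0: 0.25881, 0.53017, 0.28027, 0.00000
  X=1: 0.28256, 0.01793, 0.12517, 0.29803
  X=2: 0.34678, 0.16586, 0.40794, 0.16586
  (cells with P = 0 contribute 0)
Sum of the 12 terms: H(X,Y) = 2.8794 bits

Chain rule check:
  H(X) + H(Y|X) = 1.4796 + 1.3998 = 2.8794 bits
  H(X,Y) = 2.8794 bits
✓ Chain rule verified.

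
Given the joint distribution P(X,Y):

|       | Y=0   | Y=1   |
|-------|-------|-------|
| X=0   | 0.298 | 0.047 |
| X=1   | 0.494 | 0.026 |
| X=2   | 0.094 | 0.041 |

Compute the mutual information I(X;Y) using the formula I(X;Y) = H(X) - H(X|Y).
0.0452 bits

I(X;Y) = H(X) - H(X|Y)

Marginal of X (row sums):
  P(X=0) = 0.298 + 0.047 = 0.345
  P(X=1) = 0.494 + 0.026 = 0.520
  P(X=2) = 0.094 + 0.041 = 0.135
H(X) = -[0.345·log₂(0.345) + 0.520·log₂(0.520) + 0.135·log₂(0.135)]
  = 0.529689 + 0.490577 + 0.390011 = 1.41028 bits

Marginal of Y (column sums):
  P(Y=0) = 0.298 + 0.494 + 0.094 = 0.886
  P(Y=1) = 0.047 + 0.026 + 0.041 = 0.114
H(X|Y) = Σ_y P(y)·H(X|Y=y):
  Y=0: P(Y=0) = 0.886, P(X|Y=0) = (149/443, 247/443, 47/443) → H(X|Y=0) = 1.342024
  Y=1: P(Y=1) = 0.114, P(X|Y=1) = (47/114, 13/57, 41/114) → H(X|Y=1) = 1.543971
H(X|Y) = 0.886·1.342024 + 0.114·1.543971 = 1.36505 bits

I(X;Y) = H(X) - H(X|Y) = 1.41028 - 1.36505 = 0.0452 bits

Cross-check via I(X;Y) = H(X) + H(Y) - H(X,Y): computing H(Y) from the column sums and H(X,Y) from the 6 cells in the same way gives H(Y) = 0.51186 bits and H(X,Y) = 1.87691 bits, so
I(X;Y) = 1.41028 + 0.51186 - 1.87691 = 0.0452 bits ✓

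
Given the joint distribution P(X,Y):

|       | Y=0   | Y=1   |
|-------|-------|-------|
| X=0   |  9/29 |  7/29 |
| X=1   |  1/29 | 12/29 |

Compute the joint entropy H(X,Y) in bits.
1.7131 bits

H(X,Y) = -Σ_{x,y} P(x,y) log₂ P(x,y). Per-cell terms -P(x,y)·log₂P(x,y):
  X=0: 0.523879, 0.494979
  X=1: 0.167517, 0.526766
Sum of the 4 terms: H(X,Y) = 1.7131 bits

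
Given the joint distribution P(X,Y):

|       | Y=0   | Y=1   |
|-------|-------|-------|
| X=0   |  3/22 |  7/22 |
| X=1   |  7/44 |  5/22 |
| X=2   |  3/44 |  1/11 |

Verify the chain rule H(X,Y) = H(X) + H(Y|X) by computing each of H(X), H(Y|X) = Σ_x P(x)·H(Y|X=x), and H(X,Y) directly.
H(X) = 1.4690 bits, H(Y|X) = 0.9350 bits, H(X,Y) = 2.4040 bits

Marginal of X (row sums):
  P(X=0) = 3/22 + 7/22 = 5/11
  P(X=1) = 7/44 + 5/22 = 17/44
  P(X=2) = 3/44 + 1/11 = 7/44
H(X) = -[(5/11)·log₂(5/11) + (17/44)·log₂(17/44) + (7/44)·log₂(7/44)]
  = 0.517047 + 0.530079 + 0.421921 = 1.4690 bits

H(Y|X) = Σ_x P(x)·H(Y|X=x):
  X=0: P(X=0) = 5/11, P(Y|X=0) = (3/10, 7/10) → H(Y|X=0) = 0.881291
  X=1: P(X=1) = 17/44, P(Y|X=1) = (7/17, 10/17) → H(Y|X=1) = 0.977418
  X=2: P(X=2) = 7/44, P(Y|X=2) = (3/7, 4/7) → H(Y|X=2) = 0.985228
H(Y|X) = (5/11)·0.881291 + (17/44)·0.977418 + (7/44)·0.985228 = 0.9350 bits

H(X,Y) = -Σ_{x,y} P(x,y) log₂ P(x,y). Per-cell terms -P(x,y)·log₂P(x,y):
  X=0: 0.391973, 0.525661
  X=1: 0.421921, 0.485796
  X=2: 0.264168, 0.314494
Sum of the 6 terms: H(X,Y) = 2.4040 bits

Chain rule check:
  H(X) + H(Y|X) = 1.4690 + 0.9350 = 2.4040 bits
  H(X,Y) = 2.4040 bits
✓ Chain rule verified.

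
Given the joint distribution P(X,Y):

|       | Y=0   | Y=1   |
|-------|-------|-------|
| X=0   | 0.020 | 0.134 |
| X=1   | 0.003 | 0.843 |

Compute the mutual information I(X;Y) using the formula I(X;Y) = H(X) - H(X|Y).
0.0434 bits

I(X;Y) = H(X) - H(X|Y)

Marginal of X (row sums):
  P(X=0) = 0.020 + 0.134 = 0.154
  P(X=1) = 0.003 + 0.843 = 0.846
H(X) = -[0.154·log₂(0.154) + 0.846·log₂(0.846)]
  = 0.41565 + 0.20411 = 0.61976 bits

Marginal of Y (column sums):
  P(Y=0) = 0.020 + 0.003 = 0.023
  P(Y=1) = 0.134 + 0.843 = 0.977
H(X|Y) = Σ_y P(y)·H(X|Y=y):
  Y=0: P(Y=0) = 0.023, P(X|Y=0) = (20/23, 3/23) → H(X|Y=0) = 0.55863
  Y=1: P(Y=1) = 0.977, P(X|Y=1) = (134/977, 843/977) → H(X|Y=1) = 0.57674
H(X|Y) = 0.023·0.55863 + 0.977·0.57674 = 0.57632 bits

I(X;Y) = H(X) - H(X|Y) = 0.61976 - 0.57632 = 0.0434 bits

Cross-check via I(X;Y) = H(X) + H(Y) - H(X,Y): computing H(Y) from the column sums and H(X,Y) from the 4 cells in the same way gives H(Y) = 0.15797 bits and H(X,Y) = 0.73429 bits, so
I(X;Y) = 0.61976 + 0.15797 - 0.73429 = 0.0434 bits ✓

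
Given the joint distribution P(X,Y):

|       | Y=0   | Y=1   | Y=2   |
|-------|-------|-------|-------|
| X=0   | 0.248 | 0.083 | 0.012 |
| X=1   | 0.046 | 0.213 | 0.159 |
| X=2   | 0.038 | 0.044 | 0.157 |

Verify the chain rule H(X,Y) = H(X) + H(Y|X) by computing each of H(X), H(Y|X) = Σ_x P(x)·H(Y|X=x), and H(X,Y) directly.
H(X) = 1.5490 bits, H(Y|X) = 1.2227 bits, H(X,Y) = 2.7718 bits

Marginal of X (row sums):
  P(X=0) = 0.248 + 0.083 + 0.012 = 0.343
  P(X=1) = 0.046 + 0.213 + 0.159 = 0.418
  P(X=2) = 0.038 + 0.044 + 0.157 = 0.239
H(X) = -[0.343·log₂(0.343) + 0.418·log₂(0.418) + 0.239·log₂(0.239)]
  = 0.5295 + 0.5260 + 0.4935 = 1.5490 bits

H(Y|X) = Σ_x P(x)·H(Y|X=x):
  X=0: P(X=0) = 0.343, P(Y|X=0) = (248/343, 83/343, 12/343) → H(Y|X=0) = 1.0029
  X=1: P(X=1) = 0.418, P(Y|X=1) = (23/209, 213/418, 159/418) → H(Y|X=1) = 1.3764
  X=2: P(X=2) = 0.239, P(Y|X=2) = (38/239, 44/239, 157/239) → H(Y|X=2) = 1.2695
H(Y|X) = 0.343·1.0029 + 0.418·1.3764 + 0.239·1.2695 = 1.2227 bits

H(X,Y) = -Σ_{x,y} P(x,y) log₂ P(x,y). Per-cell terms -P(x,y)·log₂P(x,y):
  X=0: 0.4989, 0.2980, 0.0766
  X=1: 0.2043, 0.4752, 0.4218
  X=2: 0.1793, 0.1983, 0.4194
Sum of the 9 terms: H(X,Y) = 2.7718 bits

Chain rule check:
  H(X) + H(Y|X) = 1.5490 + 1.2227 = 2.7717 bits
  H(X,Y) = 2.7718 bits
✓ Chain rule verified (Δ = 0.0001 is 4-dp rounding noise: each of the three values was rounded independently).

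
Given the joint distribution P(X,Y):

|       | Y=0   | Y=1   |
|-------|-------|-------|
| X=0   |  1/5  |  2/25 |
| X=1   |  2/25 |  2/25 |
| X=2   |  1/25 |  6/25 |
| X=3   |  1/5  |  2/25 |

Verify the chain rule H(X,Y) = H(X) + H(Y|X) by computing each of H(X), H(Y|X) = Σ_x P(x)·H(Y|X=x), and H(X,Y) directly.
H(X) = 1.9657 bits, H(Y|X) = 0.8090 bits, H(X,Y) = 2.7747 bits

Marginal of X (row sums):
  P(X=0) = 1/5 + 2/25 = 7/25
  P(X=1) = 2/25 + 2/25 = 4/25
  P(X=2) = 1/25 + 6/25 = 7/25
  P(X=3) = 1/5 + 2/25 = 7/25
H(X) = -[(7/25)·log₂(7/25) + (4/25)·log₂(4/25) + (7/25)·log₂(7/25) + (7/25)·log₂(7/25)]
  = 0.51422 + 0.42302 + 0.51422 + 0.51422 = 1.9657 bits

H(Y|X) = Σ_x P(x)·H(Y|X=x):
  X=0: P(X=0) = 7/25, P(Y|X=0) = (5/7, 2/7) → H(Y|X=0) = 0.86312
  X=1: P(X=1) = 4/25, P(Y|X=1) = (1/2, 1/2) → H(Y|X=1) = 1.00000
  X=2: P(X=2) = 7/25, P(Y|X=2) = (1/7, 6/7) → H(Y|X=2) = 0.59167
  X=3: P(X=3) = 7/25, P(Y|X=3) = (5/7, 2/7) → H(Y|X=3) = 0.86312
H(Y|X) = (7/25)·0.86312 + (4/25)·1.00000 + (7/25)·0.59167 + (7/25)·0.86312 = 0.8090 bits

H(X,Y) = -Σ_{x,y} P(x,y) log₂ P(x,y). Per-cell terms -P(x,y)·log₂P(x,y):
  X=0: 0.46439, 0.29151
  X=1: 0.29151, 0.29151
  X=2: 0.18575, 0.49413
  X=3: 0.46439, 0.29151
Sum of the 8 terms: H(X,Y) = 2.7747 bits

Chain rule check:
  H(X) + H(Y|X) = 1.9657 + 0.8090 = 2.7747 bits
  H(X,Y) = 2.7747 bits
✓ Chain rule verified.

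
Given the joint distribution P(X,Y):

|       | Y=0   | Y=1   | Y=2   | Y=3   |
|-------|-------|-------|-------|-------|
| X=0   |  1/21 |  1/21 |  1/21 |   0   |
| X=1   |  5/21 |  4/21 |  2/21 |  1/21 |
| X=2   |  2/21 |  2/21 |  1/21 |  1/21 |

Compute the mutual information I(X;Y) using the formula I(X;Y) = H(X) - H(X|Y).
0.0435 bits

I(X;Y) = H(X) - H(X|Y)

Marginal of X (row sums):
  P(X=0) = 1/21 + 1/21 + 1/21 + 0 = 1/7
  P(X=1) = 5/21 + 4/21 + 2/21 + 1/21 = 4/7
  P(X=2) = 2/21 + 2/21 + 1/21 + 1/21 = 2/7
H(X) = -[(1/7)·log₂(1/7) + (4/7)·log₂(4/7) + (2/7)·log₂(2/7)]
  = 0.4011 + 0.4613 + 0.5164 = 1.3788 bits

Marginal of Y (column sums):
  P(Y=0) = 1/21 + 5/21 + 2/21 = 8/21
  P(Y=1) = 1/21 + 4/21 + 2/21 = 1/3
  P(Y=2) = 1/21 + 2/21 + 1/21 = 4/21
  P(Y=3) = 0 + 1/21 + 1/21 = 2/21
H(X|Y) = Σ_y P(y)·H(X|Y=y):
  Y=0: P(Y=0) = 8/21, P(X|Y=0) = (1/8, 5/8, 1/4) → H(X|Y=0) = 1.2988
  Y=1: P(Y=1) = 1/3, P(X|Y=1) = (1/7, 4/7, 2/7) → H(X|Y=1) = 1.3788
  Y=2: P(Y=2) = 4/21, P(X|Y=2) = (1/4, 1/2, 1/4) → H(X|Y=2) = 1.5000
  Y=3: P(Y=3) = 2/21, P(X|Y=3) = (0, 1/2, 1/2) → H(X|Y=3) = 1.0000
H(X|Y) = (8/21)·1.2988 + (1/3)·1.3788 + (4/21)·1.5000 + (2/21)·1.0000 = 1.3353 bits

I(X;Y) = H(X) - H(X|Y) = 1.3788 - 1.3353 = 0.0435 bits

Cross-check via I(X;Y) = H(X) + H(Y) - H(X,Y): computing H(Y) from the column sums and H(X,Y) from the 12 cells in the same way gives H(Y) = 1.8375 bits and H(X,Y) = 3.1728 bits, so
I(X;Y) = 1.3788 + 1.8375 - 3.1728 = 0.0435 bits ✓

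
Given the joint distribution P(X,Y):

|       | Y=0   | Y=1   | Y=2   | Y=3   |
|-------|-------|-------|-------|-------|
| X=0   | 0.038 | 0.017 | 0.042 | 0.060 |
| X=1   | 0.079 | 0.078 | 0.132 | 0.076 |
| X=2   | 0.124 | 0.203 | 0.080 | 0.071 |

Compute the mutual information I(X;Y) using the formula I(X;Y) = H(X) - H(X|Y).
0.0847 bits

I(X;Y) = H(X) - H(X|Y)

Marginal of X (row sums):
  P(X=0) = 0.038 + 0.017 + 0.042 + 0.060 = 0.157
  P(X=1) = 0.079 + 0.078 + 0.132 + 0.076 = 0.365
  P(X=2) = 0.124 + 0.203 + 0.080 + 0.071 = 0.478
H(X) = -[0.157·log₂(0.157) + 0.365·log₂(0.365) + 0.478·log₂(0.478)]
  = 0.4193727 + 0.5307215 + 0.5090306 = 1.459125 bits

Marginal of Y (column sums):
  P(Y=0) = 0.038 + 0.079 + 0.124 = 0.241
  P(Y=1) = 0.017 + 0.078 + 0.203 = 0.298
  P(Y=2) = 0.042 + 0.132 + 0.080 = 0.254
  P(Y=3) = 0.060 + 0.076 + 0.071 = 0.207
H(X|Y) = Σ_y P(y)·H(X|Y=y):
  Y=0: P(Y=0) = 0.241, P(X|Y=0) = (38/241, 79/241, 124/241) → H(X|Y=0) = 1.4409380
  Y=1: P(Y=1) = 0.298, P(X|Y=1) = (17/298, 39/149, 203/298) → H(X|Y=1) = 1.1191302
  Y=2: P(Y=2) = 0.254, P(X|Y=2) = (21/127, 66/127, 40/127) → H(X|Y=2) = 1.4450170
  Y=3: P(Y=3) = 0.207, P(X|Y=3) = (20/69, 76/207, 71/207) → H(X|Y=3) = 1.5780861
H(X|Y) = 0.241·1.4409380 + 0.298·1.1191302 + 0.254·1.4450170 + 0.207·1.5780861 = 1.374465 bits

I(X;Y) = H(X) - H(X|Y) = 1.459125 - 1.374465 = 0.0847 bits

Cross-check via I(X;Y) = H(X) + H(Y) - H(X,Y): computing H(Y) from the column sums and H(X,Y) from the 12 cells in the same way gives H(Y) = 1.987788 bits and H(X,Y) = 3.362253 bits, so
I(X;Y) = 1.459125 + 1.987788 - 3.362253 = 0.0847 bits ✓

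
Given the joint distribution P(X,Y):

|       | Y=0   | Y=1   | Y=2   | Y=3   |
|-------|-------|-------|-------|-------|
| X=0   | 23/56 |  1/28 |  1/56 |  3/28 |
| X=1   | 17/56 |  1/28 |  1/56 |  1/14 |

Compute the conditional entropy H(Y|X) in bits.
1.2322 bits

H(Y|X) = H(X,Y) - H(X)

H(X,Y) = -Σ_{x,y} P(x,y) log₂ P(x,y). Per-cell terms -P(x,y)·log₂P(x,y):
  X=0: 0.52727, 0.17169, 0.10370, 0.34526
  X=1: 0.52211, 0.17169, 0.10370, 0.27195
Sum of the 8 terms: H(X,Y) = 2.2174 bits

Marginal of X (row sums):
  P(X=0) = 23/56 + 1/28 + 1/56 + 3/28 = 4/7
  P(X=1) = 17/56 + 1/28 + 1/56 + 1/14 = 3/7
H(X) = -[(4/7)·log₂(4/7) + (3/7)·log₂(3/7)]
  = 0.46135 + 0.52388 = 0.9852 bits

H(Y|X) = H(X,Y) - H(X) = 2.2174 - 0.9852 = 1.2322 bits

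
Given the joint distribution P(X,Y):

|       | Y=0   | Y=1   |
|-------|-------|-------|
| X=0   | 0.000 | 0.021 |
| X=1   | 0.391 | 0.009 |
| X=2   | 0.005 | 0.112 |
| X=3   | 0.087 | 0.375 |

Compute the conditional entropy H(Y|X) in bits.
0.4143 bits

H(Y|X) = H(X,Y) - H(X)

H(X,Y) = -Σ_{x,y} P(x,y) log₂ P(x,y). Per-cell terms -P(x,y)·log₂P(x,y):
  X=0: 0.000000, 0.117043
  X=1: 0.529711, 0.061163
  X=2: 0.038219, 0.353744
  X=3: 0.306487, 0.530639
  (cells with P = 0 contribute 0)
Sum of the 8 terms: H(X,Y) = 1.937006 bits

Marginal of X (row sums):
  P(X=0) = 0.000 + 0.021 = 0.021
  P(X=1) = 0.391 + 0.009 = 0.400
  P(X=2) = 0.005 + 0.112 = 0.117
  P(X=3) = 0.087 + 0.375 = 0.462
H(X) = -[0.021·log₂(0.021) + 0.400·log₂(0.400) + 0.117·log₂(0.117) + 0.462·log₂(0.462)]
  = 0.117043 + 0.528771 + 0.362164 + 0.514684 = 1.522662 bits

H(Y|X) = H(X,Y) - H(X) = 1.937006 - 1.522662 = 0.4143 bits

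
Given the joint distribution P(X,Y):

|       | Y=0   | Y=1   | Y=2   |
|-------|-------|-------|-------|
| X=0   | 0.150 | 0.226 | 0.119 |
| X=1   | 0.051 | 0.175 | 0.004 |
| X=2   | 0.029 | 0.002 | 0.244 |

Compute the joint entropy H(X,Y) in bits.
2.6144 bits

H(X,Y) = -Σ_{x,y} P(x,y) log₂ P(x,y). Per-cell terms -P(x,y)·log₂P(x,y):
  X=0: 0.4105, 0.4849, 0.3654
  X=1: 0.2190, 0.4401, 0.0319
  X=2: 0.1481, 0.0179, 0.4966
Sum of the 9 terms: H(X,Y) = 2.6144 bits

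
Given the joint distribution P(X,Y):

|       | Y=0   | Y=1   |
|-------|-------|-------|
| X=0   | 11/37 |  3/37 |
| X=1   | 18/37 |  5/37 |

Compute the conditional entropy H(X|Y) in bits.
0.9569 bits

H(X|Y) = H(X,Y) - H(Y)

H(X,Y) = -Σ_{x,y} P(x,y) log₂ P(x,y). Per-cell terms -P(x,y)·log₂P(x,y):
  X=0: 0.5203, 0.2939
  X=1: 0.5057, 0.3902
Sum of the 4 terms: H(X,Y) = 1.7101 bits

Marginal of Y (column sums):
  P(Y=0) = 11/37 + 18/37 = 29/37
  P(Y=1) = 3/37 + 5/37 = 8/37
H(Y) = -[(29/37)·log₂(29/37) + (8/37)·log₂(8/37)]
  = 0.2755 + 0.4777 = 0.7532 bits

H(X|Y) = H(X,Y) - H(Y) = 1.7101 - 0.7532 = 0.9569 bits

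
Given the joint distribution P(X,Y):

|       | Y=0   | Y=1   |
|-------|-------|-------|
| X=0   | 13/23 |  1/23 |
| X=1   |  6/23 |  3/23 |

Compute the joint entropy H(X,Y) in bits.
1.5509 bits

H(X,Y) = -Σ_{x,y} P(x,y) log₂ P(x,y). Per-cell terms -P(x,y)·log₂P(x,y):
  X=0: 0.4652, 0.1967
  X=1: 0.5057, 0.3833
Sum of the 4 terms: H(X,Y) = 1.5509 bits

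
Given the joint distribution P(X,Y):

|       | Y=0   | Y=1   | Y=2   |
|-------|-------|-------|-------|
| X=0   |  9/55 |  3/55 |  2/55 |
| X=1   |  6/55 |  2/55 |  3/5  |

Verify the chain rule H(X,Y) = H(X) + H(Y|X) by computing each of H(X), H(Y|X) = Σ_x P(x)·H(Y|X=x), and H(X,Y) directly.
H(X) = 0.8184 bits, H(Y|X) = 0.9764 bits, H(X,Y) = 1.7948 bits

Marginal of X (row sums):
  P(X=0) = 9/55 + 3/55 + 2/55 = 14/55
  P(X=1) = 6/55 + 2/55 + 3/5 = 41/55
H(X) = -[(14/55)·log₂(14/55) + (41/55)·log₂(41/55)]
  = 0.50247 + 0.31593 = 0.8184 bits

H(Y|X) = Σ_x P(x)·H(Y|X=x):
  X=0: P(X=0) = 14/55, P(Y|X=0) = (9/14, 3/14, 1/7) → H(Y|X=0) = 1.28705
  X=1: P(X=1) = 41/55, P(Y|X=1) = (6/41, 2/41, 33/41) → H(Y|X=1) = 0.87036
H(Y|X) = (14/55)·1.28705 + (41/55)·0.87036 = 0.9764 bits

H(X,Y) = -Σ_{x,y} P(x,y) log₂ P(x,y). Per-cell terms -P(x,y)·log₂P(x,y):
  X=0: 0.42733, 0.22889, 0.17387
  X=1: 0.34870, 0.17387, 0.44218
Sum of the 6 terms: H(X,Y) = 1.7948 bits

Chain rule check:
  H(X) + H(Y|X) = 0.8184 + 0.9764 = 1.7948 bits
  H(X,Y) = 1.7948 bits
✓ Chain rule verified.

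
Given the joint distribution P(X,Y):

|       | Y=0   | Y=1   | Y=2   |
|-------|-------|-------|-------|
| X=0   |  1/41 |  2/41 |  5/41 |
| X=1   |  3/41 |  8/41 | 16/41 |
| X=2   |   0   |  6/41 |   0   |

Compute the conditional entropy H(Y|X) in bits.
1.1224 bits

H(Y|X) = H(X,Y) - H(X)

H(X,Y) = -Σ_{x,y} P(x,y) log₂ P(x,y). Per-cell terms -P(x,y)·log₂P(x,y):
  X=0: 0.1307, 0.2126, 0.3702
  X=1: 0.2760, 0.4600, 0.5298
  X=2: 0.0000, 0.4057, 0.0000
  (cells with P = 0 contribute 0)
Sum of the 9 terms: H(X,Y) = 2.3850 bits

Marginal of X (row sums):
  P(X=0) = 1/41 + 2/41 + 5/41 = 8/41
  P(X=1) = 3/41 + 8/41 + 16/41 = 27/41
  P(X=2) = 0 + 6/41 + 0 = 6/41
H(X) = -[(8/41)·log₂(8/41) + (27/41)·log₂(27/41) + (6/41)·log₂(6/41)]
  = 0.4600 + 0.3969 + 0.4057 = 1.2626 bits

H(Y|X) = H(X,Y) - H(X) = 2.3850 - 1.2626 = 1.1224 bits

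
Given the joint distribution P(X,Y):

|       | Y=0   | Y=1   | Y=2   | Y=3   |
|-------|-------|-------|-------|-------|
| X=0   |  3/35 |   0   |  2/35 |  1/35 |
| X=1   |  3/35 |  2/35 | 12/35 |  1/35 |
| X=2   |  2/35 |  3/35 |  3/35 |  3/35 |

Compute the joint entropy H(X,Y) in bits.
3.0495 bits

H(X,Y) = -Σ_{x,y} P(x,y) log₂ P(x,y). Per-cell terms -P(x,y)·log₂P(x,y):
  X=0: 0.30380, 0.00000, 0.23596, 0.14655
  X=1: 0.30380, 0.23596, 0.52948, 0.14655
  X=2: 0.23596, 0.30380, 0.30380, 0.30380
  (cells with P = 0 contribute 0)
Sum of the 12 terms: H(X,Y) = 3.0495 bits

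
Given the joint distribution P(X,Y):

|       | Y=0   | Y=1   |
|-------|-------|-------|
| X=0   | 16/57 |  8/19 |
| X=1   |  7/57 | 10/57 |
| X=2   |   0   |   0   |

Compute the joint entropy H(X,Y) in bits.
1.8520 bits

H(X,Y) = -Σ_{x,y} P(x,y) log₂ P(x,y). Per-cell terms -P(x,y)·log₂P(x,y):
  X=0: 0.5145, 0.5254
  X=1: 0.3716, 0.4405
  X=2: 0.0000, 0.0000
  (cells with P = 0 contribute 0)
Sum of the 6 terms: H(X,Y) = 1.8520 bits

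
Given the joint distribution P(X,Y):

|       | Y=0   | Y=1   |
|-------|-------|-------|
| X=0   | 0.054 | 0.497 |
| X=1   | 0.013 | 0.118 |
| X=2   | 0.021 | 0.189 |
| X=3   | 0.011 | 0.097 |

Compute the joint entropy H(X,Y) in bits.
2.1433 bits

H(X,Y) = -Σ_{x,y} P(x,y) log₂ P(x,y). Per-cell terms -P(x,y)·log₂P(x,y):
  X=0: 0.2274, 0.5013
  X=1: 0.0814, 0.3638
  X=2: 0.1170, 0.4543
  X=3: 0.0716, 0.3265
Sum of the 8 terms: H(X,Y) = 2.1433 bits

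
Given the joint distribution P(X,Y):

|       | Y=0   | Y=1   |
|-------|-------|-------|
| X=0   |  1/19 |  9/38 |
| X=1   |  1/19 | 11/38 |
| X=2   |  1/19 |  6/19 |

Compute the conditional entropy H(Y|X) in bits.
0.6279 bits

H(Y|X) = H(X,Y) - H(X)

H(X,Y) = -Σ_{x,y} P(x,y) log₂ P(x,y). Per-cell terms -P(x,y)·log₂P(x,y):
  X=0: 0.22358, 0.49216
  X=1: 0.22358, 0.51772
  X=2: 0.22358, 0.52515
Sum of the 6 terms: H(X,Y) = 2.2058 bits

Marginal of X (row sums):
  P(X=0) = 1/19 + 9/38 = 11/38
  P(X=1) = 1/19 + 11/38 = 13/38
  P(X=2) = 1/19 + 6/19 = 7/19
H(X) = -[(11/38)·log₂(11/38) + (13/38)·log₂(13/38) + (7/19)·log₂(7/19)]
  = 0.51772 + 0.52940 + 0.53074 = 1.5779 bits

H(Y|X) = H(X,Y) - H(X) = 2.2058 - 1.5779 = 0.6279 bits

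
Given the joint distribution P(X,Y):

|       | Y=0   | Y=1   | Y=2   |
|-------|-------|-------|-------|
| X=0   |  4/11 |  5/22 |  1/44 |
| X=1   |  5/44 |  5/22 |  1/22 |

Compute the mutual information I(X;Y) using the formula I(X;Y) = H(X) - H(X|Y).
0.0673 bits

I(X;Y) = H(X) - H(X|Y)

Marginal of X (row sums):
  P(X=0) = 4/11 + 5/22 + 1/44 = 27/44
  P(X=1) = 5/44 + 5/22 + 1/22 = 17/44
H(X) = -[(27/44)·log₂(27/44) + (17/44)·log₂(17/44)]
  = 0.4323 + 0.5301 = 0.9624 bits

Marginal of Y (column sums):
  P(Y=0) = 4/11 + 5/44 = 21/44
  P(Y=1) = 5/22 + 5/22 = 5/11
  P(Y=2) = 1/44 + 1/22 = 3/44
H(X|Y) = Σ_y P(y)·H(X|Y=y):
  Y=0: P(Y=0) = 21/44, P(X|Y=0) = (16/21, 5/21) → H(X|Y=0) = 0.7919
  Y=1: P(Y=1) = 5/11, P(X|Y=1) = (1/2, 1/2) → H(X|Y=1) = 1.0000
  Y=2: P(Y=2) = 3/44, P(X|Y=2) = (1/3, 2/3) → H(X|Y=2) = 0.9183
H(X|Y) = (21/44)·0.7919 + (5/11)·1.0000 + (3/44)·0.9183 = 0.8951 bits

I(X;Y) = H(X) - H(X|Y) = 0.9624 - 0.8951 = 0.0673 bits

Cross-check via I(X;Y) = H(X) + H(Y) - H(X,Y): computing H(Y) from the column sums and H(X,Y) from the 6 cells in the same way gives H(Y) = 1.2905 bits and H(X,Y) = 2.1856 bits, so
I(X;Y) = 0.9624 + 1.2905 - 2.1856 = 0.0673 bits ✓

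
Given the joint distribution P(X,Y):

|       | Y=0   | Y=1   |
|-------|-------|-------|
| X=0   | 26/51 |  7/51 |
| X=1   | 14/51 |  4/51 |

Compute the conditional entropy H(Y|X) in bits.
0.7521 bits

H(Y|X) = H(X,Y) - H(X)

H(X,Y) = -Σ_{x,y} P(x,y) log₂ P(x,y). Per-cell terms -P(x,y)·log₂P(x,y):
  X=0: 0.49552, 0.39324
  X=1: 0.51198, 0.28803
Sum of the 4 terms: H(X,Y) = 1.6888 bits

Marginal of X (row sums):
  P(X=0) = 26/51 + 7/51 = 11/17
  P(X=1) = 14/51 + 4/51 = 6/17
H(X) = -[(11/17)·log₂(11/17) + (6/17)·log₂(6/17)]
  = 0.40637 + 0.53029 = 0.9367 bits

H(Y|X) = H(X,Y) - H(X) = 1.6888 - 0.9367 = 0.7521 bits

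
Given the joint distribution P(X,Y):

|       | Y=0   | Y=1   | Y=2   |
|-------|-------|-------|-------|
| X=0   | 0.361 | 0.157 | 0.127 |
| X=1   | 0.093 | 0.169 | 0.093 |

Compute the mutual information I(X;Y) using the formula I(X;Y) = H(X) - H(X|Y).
0.0645 bits

I(X;Y) = H(X) - H(X|Y)

Marginal of X (row sums):
  P(X=0) = 0.361 + 0.157 + 0.127 = 0.645
  P(X=1) = 0.093 + 0.169 + 0.093 = 0.355
H(X) = -[0.645·log₂(0.645) + 0.355·log₂(0.355)]
  = 0.40805 + 0.53041 = 0.9385 bits

Marginal of Y (column sums):
  P(Y=0) = 0.361 + 0.093 = 0.454
  P(Y=1) = 0.157 + 0.169 = 0.326
  P(Y=2) = 0.127 + 0.093 = 0.220
H(X|Y) = Σ_y P(y)·H(X|Y=y):
  Y=0: P(Y=0) = 0.454, P(X|Y=0) = (361/454, 93/454) → H(X|Y=0) = 0.73151
  Y=1: P(Y=1) = 0.326, P(X|Y=1) = (157/326, 169/326) → H(X|Y=1) = 0.99902
  Y=2: P(Y=2) = 0.220, P(X|Y=2) = (127/220, 93/220) → H(X|Y=2) = 0.98270
H(X|Y) = 0.454·0.73151 + 0.326·0.99902 + 0.220·0.98270 = 0.8740 bits

I(X;Y) = H(X) - H(X|Y) = 0.9385 - 0.8740 = 0.0645 bits

Cross-check via I(X;Y) = H(X) + H(Y) - H(X,Y): computing H(Y) from the column sums and H(X,Y) from the 6 cells in the same way gives H(Y) = 1.5249 bits and H(X,Y) = 2.3989 bits, so
I(X;Y) = 0.9385 + 1.5249 - 2.3989 = 0.0645 bits ✓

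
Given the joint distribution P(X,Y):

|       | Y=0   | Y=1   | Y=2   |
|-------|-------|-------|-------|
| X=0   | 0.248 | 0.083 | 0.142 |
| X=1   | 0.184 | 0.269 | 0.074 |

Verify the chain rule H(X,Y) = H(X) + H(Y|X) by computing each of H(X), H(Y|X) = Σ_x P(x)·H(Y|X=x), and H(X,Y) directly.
H(X) = 0.9979 bits, H(Y|X) = 1.4358 bits, H(X,Y) = 2.4337 bits

Marginal of X (row sums):
  P(X=0) = 0.248 + 0.083 + 0.142 = 0.473
  P(X=1) = 0.184 + 0.269 + 0.074 = 0.527
H(X) = -[0.473·log₂(0.473) + 0.527·log₂(0.527)]
  = 0.51088 + 0.48701 = 0.9979 bits

H(Y|X) = Σ_x P(x)·H(Y|X=x):
  X=0: P(X=0) = 0.473, P(Y|X=0) = (248/473, 83/473, 142/473) → H(Y|X=0) = 1.45011
  X=1: P(X=1) = 0.527, P(Y|X=1) = (184/527, 269/527, 74/527) → H(Y|X=1) = 1.42295
H(Y|X) = 0.473·1.45011 + 0.527·1.42295 = 1.4358 bits

H(X,Y) = -Σ_{x,y} P(x,y) log₂ P(x,y). Per-cell terms -P(x,y)·log₂P(x,y):
  X=0: 0.49887, 0.29803, 0.39988
  X=1: 0.44937, 0.50957, 0.27797
Sum of the 6 terms: H(X,Y) = 2.4337 bits

Chain rule check:
  H(X) + H(Y|X) = 0.9979 + 1.4358 = 2.4337 bits
  H(X,Y) = 2.4337 bits
✓ Chain rule verified.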